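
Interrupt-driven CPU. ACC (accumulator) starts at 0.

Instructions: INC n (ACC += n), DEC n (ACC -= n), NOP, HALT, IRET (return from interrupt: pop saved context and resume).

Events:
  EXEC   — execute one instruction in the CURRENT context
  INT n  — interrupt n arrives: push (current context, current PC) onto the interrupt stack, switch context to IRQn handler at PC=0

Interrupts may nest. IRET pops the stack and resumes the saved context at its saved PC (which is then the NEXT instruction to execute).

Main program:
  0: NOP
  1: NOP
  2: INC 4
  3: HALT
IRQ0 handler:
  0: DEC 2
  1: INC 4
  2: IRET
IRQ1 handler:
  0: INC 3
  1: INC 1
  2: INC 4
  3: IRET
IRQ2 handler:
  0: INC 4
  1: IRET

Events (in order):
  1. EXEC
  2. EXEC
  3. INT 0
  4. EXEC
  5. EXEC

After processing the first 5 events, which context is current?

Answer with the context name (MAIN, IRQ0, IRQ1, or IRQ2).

Answer: IRQ0

Derivation:
Event 1 (EXEC): [MAIN] PC=0: NOP
Event 2 (EXEC): [MAIN] PC=1: NOP
Event 3 (INT 0): INT 0 arrives: push (MAIN, PC=2), enter IRQ0 at PC=0 (depth now 1)
Event 4 (EXEC): [IRQ0] PC=0: DEC 2 -> ACC=-2
Event 5 (EXEC): [IRQ0] PC=1: INC 4 -> ACC=2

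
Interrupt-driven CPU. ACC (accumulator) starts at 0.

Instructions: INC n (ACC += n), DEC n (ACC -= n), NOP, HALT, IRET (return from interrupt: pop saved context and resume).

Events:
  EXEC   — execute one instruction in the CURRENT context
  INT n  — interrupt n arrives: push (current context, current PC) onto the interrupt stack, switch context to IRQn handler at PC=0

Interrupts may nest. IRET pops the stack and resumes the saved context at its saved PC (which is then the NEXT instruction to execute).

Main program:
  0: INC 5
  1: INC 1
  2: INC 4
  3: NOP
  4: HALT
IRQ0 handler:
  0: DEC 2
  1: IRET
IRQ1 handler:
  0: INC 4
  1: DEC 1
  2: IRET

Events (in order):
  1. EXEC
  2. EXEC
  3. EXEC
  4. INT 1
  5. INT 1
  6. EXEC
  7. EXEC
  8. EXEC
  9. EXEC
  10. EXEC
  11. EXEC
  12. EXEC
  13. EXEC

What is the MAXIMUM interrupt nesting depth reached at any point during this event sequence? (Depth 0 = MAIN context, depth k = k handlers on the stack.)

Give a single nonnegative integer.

Event 1 (EXEC): [MAIN] PC=0: INC 5 -> ACC=5 [depth=0]
Event 2 (EXEC): [MAIN] PC=1: INC 1 -> ACC=6 [depth=0]
Event 3 (EXEC): [MAIN] PC=2: INC 4 -> ACC=10 [depth=0]
Event 4 (INT 1): INT 1 arrives: push (MAIN, PC=3), enter IRQ1 at PC=0 (depth now 1) [depth=1]
Event 5 (INT 1): INT 1 arrives: push (IRQ1, PC=0), enter IRQ1 at PC=0 (depth now 2) [depth=2]
Event 6 (EXEC): [IRQ1] PC=0: INC 4 -> ACC=14 [depth=2]
Event 7 (EXEC): [IRQ1] PC=1: DEC 1 -> ACC=13 [depth=2]
Event 8 (EXEC): [IRQ1] PC=2: IRET -> resume IRQ1 at PC=0 (depth now 1) [depth=1]
Event 9 (EXEC): [IRQ1] PC=0: INC 4 -> ACC=17 [depth=1]
Event 10 (EXEC): [IRQ1] PC=1: DEC 1 -> ACC=16 [depth=1]
Event 11 (EXEC): [IRQ1] PC=2: IRET -> resume MAIN at PC=3 (depth now 0) [depth=0]
Event 12 (EXEC): [MAIN] PC=3: NOP [depth=0]
Event 13 (EXEC): [MAIN] PC=4: HALT [depth=0]
Max depth observed: 2

Answer: 2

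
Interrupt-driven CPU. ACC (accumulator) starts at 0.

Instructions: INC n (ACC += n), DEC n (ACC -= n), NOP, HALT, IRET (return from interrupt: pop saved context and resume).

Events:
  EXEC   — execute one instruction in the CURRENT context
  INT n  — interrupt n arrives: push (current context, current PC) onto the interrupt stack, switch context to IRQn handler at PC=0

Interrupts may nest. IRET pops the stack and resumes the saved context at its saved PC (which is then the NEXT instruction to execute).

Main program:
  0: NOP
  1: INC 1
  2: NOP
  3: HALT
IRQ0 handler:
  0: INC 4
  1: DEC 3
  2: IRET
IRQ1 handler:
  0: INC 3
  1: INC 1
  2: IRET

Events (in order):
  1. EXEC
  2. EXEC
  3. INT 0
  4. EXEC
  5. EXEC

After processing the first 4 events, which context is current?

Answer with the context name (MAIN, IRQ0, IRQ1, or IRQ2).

Event 1 (EXEC): [MAIN] PC=0: NOP
Event 2 (EXEC): [MAIN] PC=1: INC 1 -> ACC=1
Event 3 (INT 0): INT 0 arrives: push (MAIN, PC=2), enter IRQ0 at PC=0 (depth now 1)
Event 4 (EXEC): [IRQ0] PC=0: INC 4 -> ACC=5

Answer: IRQ0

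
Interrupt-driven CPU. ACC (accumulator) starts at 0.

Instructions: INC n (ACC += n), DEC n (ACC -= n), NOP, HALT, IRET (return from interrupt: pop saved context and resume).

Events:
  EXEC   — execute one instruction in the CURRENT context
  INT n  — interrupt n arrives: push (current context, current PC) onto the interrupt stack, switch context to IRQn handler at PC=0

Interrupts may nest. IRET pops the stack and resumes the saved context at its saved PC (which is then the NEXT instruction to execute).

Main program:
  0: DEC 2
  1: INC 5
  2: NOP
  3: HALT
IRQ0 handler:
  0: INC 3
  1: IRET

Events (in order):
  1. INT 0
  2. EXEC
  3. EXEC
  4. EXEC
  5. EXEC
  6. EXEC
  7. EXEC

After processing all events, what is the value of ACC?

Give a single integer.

Answer: 6

Derivation:
Event 1 (INT 0): INT 0 arrives: push (MAIN, PC=0), enter IRQ0 at PC=0 (depth now 1)
Event 2 (EXEC): [IRQ0] PC=0: INC 3 -> ACC=3
Event 3 (EXEC): [IRQ0] PC=1: IRET -> resume MAIN at PC=0 (depth now 0)
Event 4 (EXEC): [MAIN] PC=0: DEC 2 -> ACC=1
Event 5 (EXEC): [MAIN] PC=1: INC 5 -> ACC=6
Event 6 (EXEC): [MAIN] PC=2: NOP
Event 7 (EXEC): [MAIN] PC=3: HALT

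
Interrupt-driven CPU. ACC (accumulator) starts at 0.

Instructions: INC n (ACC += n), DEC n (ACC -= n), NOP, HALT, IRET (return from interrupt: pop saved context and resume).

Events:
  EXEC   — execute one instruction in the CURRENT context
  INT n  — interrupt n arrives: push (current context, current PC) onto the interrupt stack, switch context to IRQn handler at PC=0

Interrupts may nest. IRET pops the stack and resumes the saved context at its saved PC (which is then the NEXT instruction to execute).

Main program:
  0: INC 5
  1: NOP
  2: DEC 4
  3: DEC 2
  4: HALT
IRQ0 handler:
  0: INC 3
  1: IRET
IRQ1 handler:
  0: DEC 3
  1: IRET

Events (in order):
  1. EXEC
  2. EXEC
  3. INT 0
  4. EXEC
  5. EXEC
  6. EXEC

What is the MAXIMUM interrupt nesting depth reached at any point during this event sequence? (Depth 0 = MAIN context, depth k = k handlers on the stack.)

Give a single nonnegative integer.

Event 1 (EXEC): [MAIN] PC=0: INC 5 -> ACC=5 [depth=0]
Event 2 (EXEC): [MAIN] PC=1: NOP [depth=0]
Event 3 (INT 0): INT 0 arrives: push (MAIN, PC=2), enter IRQ0 at PC=0 (depth now 1) [depth=1]
Event 4 (EXEC): [IRQ0] PC=0: INC 3 -> ACC=8 [depth=1]
Event 5 (EXEC): [IRQ0] PC=1: IRET -> resume MAIN at PC=2 (depth now 0) [depth=0]
Event 6 (EXEC): [MAIN] PC=2: DEC 4 -> ACC=4 [depth=0]
Max depth observed: 1

Answer: 1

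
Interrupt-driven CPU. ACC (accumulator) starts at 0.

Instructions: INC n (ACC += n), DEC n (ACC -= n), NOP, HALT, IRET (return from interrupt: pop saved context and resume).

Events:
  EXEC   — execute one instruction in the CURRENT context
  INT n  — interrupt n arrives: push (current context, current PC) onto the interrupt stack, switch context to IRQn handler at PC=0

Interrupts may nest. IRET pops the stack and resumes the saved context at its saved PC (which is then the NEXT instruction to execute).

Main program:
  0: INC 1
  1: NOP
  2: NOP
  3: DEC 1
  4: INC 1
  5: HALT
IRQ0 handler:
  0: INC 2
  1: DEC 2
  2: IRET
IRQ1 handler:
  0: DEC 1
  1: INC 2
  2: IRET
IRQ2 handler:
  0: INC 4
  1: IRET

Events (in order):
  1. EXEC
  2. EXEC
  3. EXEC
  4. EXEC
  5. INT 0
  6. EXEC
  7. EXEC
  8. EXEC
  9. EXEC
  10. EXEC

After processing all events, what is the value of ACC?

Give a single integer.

Answer: 1

Derivation:
Event 1 (EXEC): [MAIN] PC=0: INC 1 -> ACC=1
Event 2 (EXEC): [MAIN] PC=1: NOP
Event 3 (EXEC): [MAIN] PC=2: NOP
Event 4 (EXEC): [MAIN] PC=3: DEC 1 -> ACC=0
Event 5 (INT 0): INT 0 arrives: push (MAIN, PC=4), enter IRQ0 at PC=0 (depth now 1)
Event 6 (EXEC): [IRQ0] PC=0: INC 2 -> ACC=2
Event 7 (EXEC): [IRQ0] PC=1: DEC 2 -> ACC=0
Event 8 (EXEC): [IRQ0] PC=2: IRET -> resume MAIN at PC=4 (depth now 0)
Event 9 (EXEC): [MAIN] PC=4: INC 1 -> ACC=1
Event 10 (EXEC): [MAIN] PC=5: HALT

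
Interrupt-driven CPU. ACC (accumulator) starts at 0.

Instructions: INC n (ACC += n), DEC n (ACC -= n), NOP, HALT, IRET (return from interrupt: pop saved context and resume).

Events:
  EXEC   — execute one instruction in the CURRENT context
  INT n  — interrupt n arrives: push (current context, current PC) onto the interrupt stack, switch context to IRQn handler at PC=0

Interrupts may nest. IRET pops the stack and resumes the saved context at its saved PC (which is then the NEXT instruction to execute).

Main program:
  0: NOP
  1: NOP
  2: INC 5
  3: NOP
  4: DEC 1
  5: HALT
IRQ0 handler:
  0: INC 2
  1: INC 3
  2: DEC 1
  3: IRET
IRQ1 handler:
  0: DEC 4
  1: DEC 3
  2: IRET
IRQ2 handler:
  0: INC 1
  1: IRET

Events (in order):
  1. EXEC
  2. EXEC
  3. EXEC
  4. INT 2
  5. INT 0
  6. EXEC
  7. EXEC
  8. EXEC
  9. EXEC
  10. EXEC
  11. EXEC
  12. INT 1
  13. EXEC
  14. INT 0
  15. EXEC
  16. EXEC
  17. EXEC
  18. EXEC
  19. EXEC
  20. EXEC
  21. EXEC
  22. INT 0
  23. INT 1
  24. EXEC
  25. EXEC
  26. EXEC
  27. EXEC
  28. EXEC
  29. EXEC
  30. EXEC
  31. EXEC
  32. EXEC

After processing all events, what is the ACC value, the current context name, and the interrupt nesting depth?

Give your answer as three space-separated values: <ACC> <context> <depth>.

Event 1 (EXEC): [MAIN] PC=0: NOP
Event 2 (EXEC): [MAIN] PC=1: NOP
Event 3 (EXEC): [MAIN] PC=2: INC 5 -> ACC=5
Event 4 (INT 2): INT 2 arrives: push (MAIN, PC=3), enter IRQ2 at PC=0 (depth now 1)
Event 5 (INT 0): INT 0 arrives: push (IRQ2, PC=0), enter IRQ0 at PC=0 (depth now 2)
Event 6 (EXEC): [IRQ0] PC=0: INC 2 -> ACC=7
Event 7 (EXEC): [IRQ0] PC=1: INC 3 -> ACC=10
Event 8 (EXEC): [IRQ0] PC=2: DEC 1 -> ACC=9
Event 9 (EXEC): [IRQ0] PC=3: IRET -> resume IRQ2 at PC=0 (depth now 1)
Event 10 (EXEC): [IRQ2] PC=0: INC 1 -> ACC=10
Event 11 (EXEC): [IRQ2] PC=1: IRET -> resume MAIN at PC=3 (depth now 0)
Event 12 (INT 1): INT 1 arrives: push (MAIN, PC=3), enter IRQ1 at PC=0 (depth now 1)
Event 13 (EXEC): [IRQ1] PC=0: DEC 4 -> ACC=6
Event 14 (INT 0): INT 0 arrives: push (IRQ1, PC=1), enter IRQ0 at PC=0 (depth now 2)
Event 15 (EXEC): [IRQ0] PC=0: INC 2 -> ACC=8
Event 16 (EXEC): [IRQ0] PC=1: INC 3 -> ACC=11
Event 17 (EXEC): [IRQ0] PC=2: DEC 1 -> ACC=10
Event 18 (EXEC): [IRQ0] PC=3: IRET -> resume IRQ1 at PC=1 (depth now 1)
Event 19 (EXEC): [IRQ1] PC=1: DEC 3 -> ACC=7
Event 20 (EXEC): [IRQ1] PC=2: IRET -> resume MAIN at PC=3 (depth now 0)
Event 21 (EXEC): [MAIN] PC=3: NOP
Event 22 (INT 0): INT 0 arrives: push (MAIN, PC=4), enter IRQ0 at PC=0 (depth now 1)
Event 23 (INT 1): INT 1 arrives: push (IRQ0, PC=0), enter IRQ1 at PC=0 (depth now 2)
Event 24 (EXEC): [IRQ1] PC=0: DEC 4 -> ACC=3
Event 25 (EXEC): [IRQ1] PC=1: DEC 3 -> ACC=0
Event 26 (EXEC): [IRQ1] PC=2: IRET -> resume IRQ0 at PC=0 (depth now 1)
Event 27 (EXEC): [IRQ0] PC=0: INC 2 -> ACC=2
Event 28 (EXEC): [IRQ0] PC=1: INC 3 -> ACC=5
Event 29 (EXEC): [IRQ0] PC=2: DEC 1 -> ACC=4
Event 30 (EXEC): [IRQ0] PC=3: IRET -> resume MAIN at PC=4 (depth now 0)
Event 31 (EXEC): [MAIN] PC=4: DEC 1 -> ACC=3
Event 32 (EXEC): [MAIN] PC=5: HALT

Answer: 3 MAIN 0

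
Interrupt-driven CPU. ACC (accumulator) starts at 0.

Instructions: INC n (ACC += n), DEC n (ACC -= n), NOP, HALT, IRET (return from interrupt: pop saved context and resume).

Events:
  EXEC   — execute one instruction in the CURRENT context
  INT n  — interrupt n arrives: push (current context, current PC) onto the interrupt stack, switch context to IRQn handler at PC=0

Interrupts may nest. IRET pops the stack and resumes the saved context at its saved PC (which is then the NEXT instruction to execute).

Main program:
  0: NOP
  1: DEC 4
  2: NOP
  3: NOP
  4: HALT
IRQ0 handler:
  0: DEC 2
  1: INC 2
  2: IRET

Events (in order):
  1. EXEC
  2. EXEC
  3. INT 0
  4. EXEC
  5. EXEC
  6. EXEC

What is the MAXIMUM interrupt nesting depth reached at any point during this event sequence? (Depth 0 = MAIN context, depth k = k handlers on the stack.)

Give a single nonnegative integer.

Answer: 1

Derivation:
Event 1 (EXEC): [MAIN] PC=0: NOP [depth=0]
Event 2 (EXEC): [MAIN] PC=1: DEC 4 -> ACC=-4 [depth=0]
Event 3 (INT 0): INT 0 arrives: push (MAIN, PC=2), enter IRQ0 at PC=0 (depth now 1) [depth=1]
Event 4 (EXEC): [IRQ0] PC=0: DEC 2 -> ACC=-6 [depth=1]
Event 5 (EXEC): [IRQ0] PC=1: INC 2 -> ACC=-4 [depth=1]
Event 6 (EXEC): [IRQ0] PC=2: IRET -> resume MAIN at PC=2 (depth now 0) [depth=0]
Max depth observed: 1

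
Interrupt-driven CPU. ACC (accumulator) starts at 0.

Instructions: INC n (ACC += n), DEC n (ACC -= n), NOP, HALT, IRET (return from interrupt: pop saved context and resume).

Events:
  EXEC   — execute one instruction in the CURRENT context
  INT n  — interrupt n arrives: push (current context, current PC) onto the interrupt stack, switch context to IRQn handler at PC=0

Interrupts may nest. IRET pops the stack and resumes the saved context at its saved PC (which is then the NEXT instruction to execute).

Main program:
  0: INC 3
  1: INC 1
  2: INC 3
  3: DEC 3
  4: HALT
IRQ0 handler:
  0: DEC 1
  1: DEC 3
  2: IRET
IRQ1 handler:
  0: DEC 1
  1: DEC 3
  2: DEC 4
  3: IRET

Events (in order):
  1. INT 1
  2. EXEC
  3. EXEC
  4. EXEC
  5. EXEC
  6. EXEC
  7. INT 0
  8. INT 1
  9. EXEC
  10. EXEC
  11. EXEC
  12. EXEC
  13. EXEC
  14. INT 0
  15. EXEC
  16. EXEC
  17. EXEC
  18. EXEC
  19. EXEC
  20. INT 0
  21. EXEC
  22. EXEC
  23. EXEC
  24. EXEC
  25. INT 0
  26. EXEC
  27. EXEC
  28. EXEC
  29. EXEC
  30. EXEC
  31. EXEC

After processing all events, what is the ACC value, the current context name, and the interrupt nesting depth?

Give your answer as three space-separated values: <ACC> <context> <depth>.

Event 1 (INT 1): INT 1 arrives: push (MAIN, PC=0), enter IRQ1 at PC=0 (depth now 1)
Event 2 (EXEC): [IRQ1] PC=0: DEC 1 -> ACC=-1
Event 3 (EXEC): [IRQ1] PC=1: DEC 3 -> ACC=-4
Event 4 (EXEC): [IRQ1] PC=2: DEC 4 -> ACC=-8
Event 5 (EXEC): [IRQ1] PC=3: IRET -> resume MAIN at PC=0 (depth now 0)
Event 6 (EXEC): [MAIN] PC=0: INC 3 -> ACC=-5
Event 7 (INT 0): INT 0 arrives: push (MAIN, PC=1), enter IRQ0 at PC=0 (depth now 1)
Event 8 (INT 1): INT 1 arrives: push (IRQ0, PC=0), enter IRQ1 at PC=0 (depth now 2)
Event 9 (EXEC): [IRQ1] PC=0: DEC 1 -> ACC=-6
Event 10 (EXEC): [IRQ1] PC=1: DEC 3 -> ACC=-9
Event 11 (EXEC): [IRQ1] PC=2: DEC 4 -> ACC=-13
Event 12 (EXEC): [IRQ1] PC=3: IRET -> resume IRQ0 at PC=0 (depth now 1)
Event 13 (EXEC): [IRQ0] PC=0: DEC 1 -> ACC=-14
Event 14 (INT 0): INT 0 arrives: push (IRQ0, PC=1), enter IRQ0 at PC=0 (depth now 2)
Event 15 (EXEC): [IRQ0] PC=0: DEC 1 -> ACC=-15
Event 16 (EXEC): [IRQ0] PC=1: DEC 3 -> ACC=-18
Event 17 (EXEC): [IRQ0] PC=2: IRET -> resume IRQ0 at PC=1 (depth now 1)
Event 18 (EXEC): [IRQ0] PC=1: DEC 3 -> ACC=-21
Event 19 (EXEC): [IRQ0] PC=2: IRET -> resume MAIN at PC=1 (depth now 0)
Event 20 (INT 0): INT 0 arrives: push (MAIN, PC=1), enter IRQ0 at PC=0 (depth now 1)
Event 21 (EXEC): [IRQ0] PC=0: DEC 1 -> ACC=-22
Event 22 (EXEC): [IRQ0] PC=1: DEC 3 -> ACC=-25
Event 23 (EXEC): [IRQ0] PC=2: IRET -> resume MAIN at PC=1 (depth now 0)
Event 24 (EXEC): [MAIN] PC=1: INC 1 -> ACC=-24
Event 25 (INT 0): INT 0 arrives: push (MAIN, PC=2), enter IRQ0 at PC=0 (depth now 1)
Event 26 (EXEC): [IRQ0] PC=0: DEC 1 -> ACC=-25
Event 27 (EXEC): [IRQ0] PC=1: DEC 3 -> ACC=-28
Event 28 (EXEC): [IRQ0] PC=2: IRET -> resume MAIN at PC=2 (depth now 0)
Event 29 (EXEC): [MAIN] PC=2: INC 3 -> ACC=-25
Event 30 (EXEC): [MAIN] PC=3: DEC 3 -> ACC=-28
Event 31 (EXEC): [MAIN] PC=4: HALT

Answer: -28 MAIN 0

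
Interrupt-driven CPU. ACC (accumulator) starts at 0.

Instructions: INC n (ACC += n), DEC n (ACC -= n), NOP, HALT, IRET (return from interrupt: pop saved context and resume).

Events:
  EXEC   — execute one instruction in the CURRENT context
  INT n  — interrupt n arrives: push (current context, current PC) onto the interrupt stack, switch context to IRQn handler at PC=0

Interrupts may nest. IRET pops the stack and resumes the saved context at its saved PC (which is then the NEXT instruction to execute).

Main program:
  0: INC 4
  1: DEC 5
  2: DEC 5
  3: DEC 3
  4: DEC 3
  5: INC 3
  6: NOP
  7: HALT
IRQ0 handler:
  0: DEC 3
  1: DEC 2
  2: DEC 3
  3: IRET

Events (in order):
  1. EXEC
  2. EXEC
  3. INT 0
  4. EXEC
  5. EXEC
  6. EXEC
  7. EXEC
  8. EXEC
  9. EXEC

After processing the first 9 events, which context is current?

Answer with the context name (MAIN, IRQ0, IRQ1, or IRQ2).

Answer: MAIN

Derivation:
Event 1 (EXEC): [MAIN] PC=0: INC 4 -> ACC=4
Event 2 (EXEC): [MAIN] PC=1: DEC 5 -> ACC=-1
Event 3 (INT 0): INT 0 arrives: push (MAIN, PC=2), enter IRQ0 at PC=0 (depth now 1)
Event 4 (EXEC): [IRQ0] PC=0: DEC 3 -> ACC=-4
Event 5 (EXEC): [IRQ0] PC=1: DEC 2 -> ACC=-6
Event 6 (EXEC): [IRQ0] PC=2: DEC 3 -> ACC=-9
Event 7 (EXEC): [IRQ0] PC=3: IRET -> resume MAIN at PC=2 (depth now 0)
Event 8 (EXEC): [MAIN] PC=2: DEC 5 -> ACC=-14
Event 9 (EXEC): [MAIN] PC=3: DEC 3 -> ACC=-17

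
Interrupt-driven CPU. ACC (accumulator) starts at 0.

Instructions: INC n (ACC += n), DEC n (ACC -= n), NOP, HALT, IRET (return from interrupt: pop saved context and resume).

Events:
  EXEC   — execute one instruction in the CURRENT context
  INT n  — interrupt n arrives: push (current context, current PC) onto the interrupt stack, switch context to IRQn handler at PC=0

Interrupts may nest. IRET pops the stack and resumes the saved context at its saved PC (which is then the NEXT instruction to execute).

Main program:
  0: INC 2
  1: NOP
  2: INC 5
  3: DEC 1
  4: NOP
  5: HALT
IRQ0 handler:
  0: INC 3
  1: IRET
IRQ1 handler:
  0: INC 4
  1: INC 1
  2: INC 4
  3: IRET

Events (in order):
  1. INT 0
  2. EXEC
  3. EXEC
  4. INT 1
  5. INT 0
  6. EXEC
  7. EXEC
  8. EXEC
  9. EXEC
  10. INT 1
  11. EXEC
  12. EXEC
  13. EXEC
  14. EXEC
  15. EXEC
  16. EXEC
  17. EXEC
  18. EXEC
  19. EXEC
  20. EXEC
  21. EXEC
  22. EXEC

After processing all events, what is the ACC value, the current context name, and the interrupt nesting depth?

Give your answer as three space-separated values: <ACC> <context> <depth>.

Answer: 30 MAIN 0

Derivation:
Event 1 (INT 0): INT 0 arrives: push (MAIN, PC=0), enter IRQ0 at PC=0 (depth now 1)
Event 2 (EXEC): [IRQ0] PC=0: INC 3 -> ACC=3
Event 3 (EXEC): [IRQ0] PC=1: IRET -> resume MAIN at PC=0 (depth now 0)
Event 4 (INT 1): INT 1 arrives: push (MAIN, PC=0), enter IRQ1 at PC=0 (depth now 1)
Event 5 (INT 0): INT 0 arrives: push (IRQ1, PC=0), enter IRQ0 at PC=0 (depth now 2)
Event 6 (EXEC): [IRQ0] PC=0: INC 3 -> ACC=6
Event 7 (EXEC): [IRQ0] PC=1: IRET -> resume IRQ1 at PC=0 (depth now 1)
Event 8 (EXEC): [IRQ1] PC=0: INC 4 -> ACC=10
Event 9 (EXEC): [IRQ1] PC=1: INC 1 -> ACC=11
Event 10 (INT 1): INT 1 arrives: push (IRQ1, PC=2), enter IRQ1 at PC=0 (depth now 2)
Event 11 (EXEC): [IRQ1] PC=0: INC 4 -> ACC=15
Event 12 (EXEC): [IRQ1] PC=1: INC 1 -> ACC=16
Event 13 (EXEC): [IRQ1] PC=2: INC 4 -> ACC=20
Event 14 (EXEC): [IRQ1] PC=3: IRET -> resume IRQ1 at PC=2 (depth now 1)
Event 15 (EXEC): [IRQ1] PC=2: INC 4 -> ACC=24
Event 16 (EXEC): [IRQ1] PC=3: IRET -> resume MAIN at PC=0 (depth now 0)
Event 17 (EXEC): [MAIN] PC=0: INC 2 -> ACC=26
Event 18 (EXEC): [MAIN] PC=1: NOP
Event 19 (EXEC): [MAIN] PC=2: INC 5 -> ACC=31
Event 20 (EXEC): [MAIN] PC=3: DEC 1 -> ACC=30
Event 21 (EXEC): [MAIN] PC=4: NOP
Event 22 (EXEC): [MAIN] PC=5: HALT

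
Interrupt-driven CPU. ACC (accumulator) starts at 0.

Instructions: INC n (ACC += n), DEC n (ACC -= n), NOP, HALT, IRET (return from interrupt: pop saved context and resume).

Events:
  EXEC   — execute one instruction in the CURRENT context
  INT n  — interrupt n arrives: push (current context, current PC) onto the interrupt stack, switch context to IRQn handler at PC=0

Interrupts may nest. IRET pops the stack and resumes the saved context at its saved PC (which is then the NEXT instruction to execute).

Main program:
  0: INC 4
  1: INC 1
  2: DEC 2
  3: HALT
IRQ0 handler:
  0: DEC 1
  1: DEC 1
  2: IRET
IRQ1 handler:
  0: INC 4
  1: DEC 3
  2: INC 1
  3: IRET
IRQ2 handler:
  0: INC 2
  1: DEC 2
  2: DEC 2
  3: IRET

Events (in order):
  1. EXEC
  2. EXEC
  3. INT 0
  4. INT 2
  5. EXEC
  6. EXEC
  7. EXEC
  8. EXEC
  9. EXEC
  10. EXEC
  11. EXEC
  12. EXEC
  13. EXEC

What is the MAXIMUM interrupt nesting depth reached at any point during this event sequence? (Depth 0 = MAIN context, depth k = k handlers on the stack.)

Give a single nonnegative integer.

Event 1 (EXEC): [MAIN] PC=0: INC 4 -> ACC=4 [depth=0]
Event 2 (EXEC): [MAIN] PC=1: INC 1 -> ACC=5 [depth=0]
Event 3 (INT 0): INT 0 arrives: push (MAIN, PC=2), enter IRQ0 at PC=0 (depth now 1) [depth=1]
Event 4 (INT 2): INT 2 arrives: push (IRQ0, PC=0), enter IRQ2 at PC=0 (depth now 2) [depth=2]
Event 5 (EXEC): [IRQ2] PC=0: INC 2 -> ACC=7 [depth=2]
Event 6 (EXEC): [IRQ2] PC=1: DEC 2 -> ACC=5 [depth=2]
Event 7 (EXEC): [IRQ2] PC=2: DEC 2 -> ACC=3 [depth=2]
Event 8 (EXEC): [IRQ2] PC=3: IRET -> resume IRQ0 at PC=0 (depth now 1) [depth=1]
Event 9 (EXEC): [IRQ0] PC=0: DEC 1 -> ACC=2 [depth=1]
Event 10 (EXEC): [IRQ0] PC=1: DEC 1 -> ACC=1 [depth=1]
Event 11 (EXEC): [IRQ0] PC=2: IRET -> resume MAIN at PC=2 (depth now 0) [depth=0]
Event 12 (EXEC): [MAIN] PC=2: DEC 2 -> ACC=-1 [depth=0]
Event 13 (EXEC): [MAIN] PC=3: HALT [depth=0]
Max depth observed: 2

Answer: 2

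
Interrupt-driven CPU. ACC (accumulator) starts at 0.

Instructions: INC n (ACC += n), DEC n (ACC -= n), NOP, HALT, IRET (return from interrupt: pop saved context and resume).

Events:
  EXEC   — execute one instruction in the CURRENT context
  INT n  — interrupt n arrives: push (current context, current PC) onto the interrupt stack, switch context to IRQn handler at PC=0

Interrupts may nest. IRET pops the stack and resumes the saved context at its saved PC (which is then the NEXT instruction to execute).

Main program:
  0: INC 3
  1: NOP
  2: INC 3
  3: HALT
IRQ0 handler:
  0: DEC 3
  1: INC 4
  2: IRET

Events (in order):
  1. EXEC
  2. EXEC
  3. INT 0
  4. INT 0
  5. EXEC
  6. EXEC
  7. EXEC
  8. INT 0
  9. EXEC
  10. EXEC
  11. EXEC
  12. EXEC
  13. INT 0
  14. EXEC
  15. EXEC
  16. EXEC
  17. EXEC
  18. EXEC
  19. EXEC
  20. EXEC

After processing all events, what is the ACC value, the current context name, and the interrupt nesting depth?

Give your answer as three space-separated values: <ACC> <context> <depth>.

Answer: 10 MAIN 0

Derivation:
Event 1 (EXEC): [MAIN] PC=0: INC 3 -> ACC=3
Event 2 (EXEC): [MAIN] PC=1: NOP
Event 3 (INT 0): INT 0 arrives: push (MAIN, PC=2), enter IRQ0 at PC=0 (depth now 1)
Event 4 (INT 0): INT 0 arrives: push (IRQ0, PC=0), enter IRQ0 at PC=0 (depth now 2)
Event 5 (EXEC): [IRQ0] PC=0: DEC 3 -> ACC=0
Event 6 (EXEC): [IRQ0] PC=1: INC 4 -> ACC=4
Event 7 (EXEC): [IRQ0] PC=2: IRET -> resume IRQ0 at PC=0 (depth now 1)
Event 8 (INT 0): INT 0 arrives: push (IRQ0, PC=0), enter IRQ0 at PC=0 (depth now 2)
Event 9 (EXEC): [IRQ0] PC=0: DEC 3 -> ACC=1
Event 10 (EXEC): [IRQ0] PC=1: INC 4 -> ACC=5
Event 11 (EXEC): [IRQ0] PC=2: IRET -> resume IRQ0 at PC=0 (depth now 1)
Event 12 (EXEC): [IRQ0] PC=0: DEC 3 -> ACC=2
Event 13 (INT 0): INT 0 arrives: push (IRQ0, PC=1), enter IRQ0 at PC=0 (depth now 2)
Event 14 (EXEC): [IRQ0] PC=0: DEC 3 -> ACC=-1
Event 15 (EXEC): [IRQ0] PC=1: INC 4 -> ACC=3
Event 16 (EXEC): [IRQ0] PC=2: IRET -> resume IRQ0 at PC=1 (depth now 1)
Event 17 (EXEC): [IRQ0] PC=1: INC 4 -> ACC=7
Event 18 (EXEC): [IRQ0] PC=2: IRET -> resume MAIN at PC=2 (depth now 0)
Event 19 (EXEC): [MAIN] PC=2: INC 3 -> ACC=10
Event 20 (EXEC): [MAIN] PC=3: HALT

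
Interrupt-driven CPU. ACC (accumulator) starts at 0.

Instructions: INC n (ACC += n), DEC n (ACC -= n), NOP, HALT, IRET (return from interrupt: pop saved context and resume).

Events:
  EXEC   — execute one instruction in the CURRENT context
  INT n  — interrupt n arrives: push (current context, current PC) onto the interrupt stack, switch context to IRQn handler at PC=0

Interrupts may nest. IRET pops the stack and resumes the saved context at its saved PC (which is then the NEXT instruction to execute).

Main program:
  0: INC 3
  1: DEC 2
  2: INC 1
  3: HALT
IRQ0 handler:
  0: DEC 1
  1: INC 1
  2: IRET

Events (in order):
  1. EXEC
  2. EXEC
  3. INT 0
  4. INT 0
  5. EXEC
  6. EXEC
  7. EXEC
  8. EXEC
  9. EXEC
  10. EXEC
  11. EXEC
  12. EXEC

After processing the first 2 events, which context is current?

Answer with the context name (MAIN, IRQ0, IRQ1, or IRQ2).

Answer: MAIN

Derivation:
Event 1 (EXEC): [MAIN] PC=0: INC 3 -> ACC=3
Event 2 (EXEC): [MAIN] PC=1: DEC 2 -> ACC=1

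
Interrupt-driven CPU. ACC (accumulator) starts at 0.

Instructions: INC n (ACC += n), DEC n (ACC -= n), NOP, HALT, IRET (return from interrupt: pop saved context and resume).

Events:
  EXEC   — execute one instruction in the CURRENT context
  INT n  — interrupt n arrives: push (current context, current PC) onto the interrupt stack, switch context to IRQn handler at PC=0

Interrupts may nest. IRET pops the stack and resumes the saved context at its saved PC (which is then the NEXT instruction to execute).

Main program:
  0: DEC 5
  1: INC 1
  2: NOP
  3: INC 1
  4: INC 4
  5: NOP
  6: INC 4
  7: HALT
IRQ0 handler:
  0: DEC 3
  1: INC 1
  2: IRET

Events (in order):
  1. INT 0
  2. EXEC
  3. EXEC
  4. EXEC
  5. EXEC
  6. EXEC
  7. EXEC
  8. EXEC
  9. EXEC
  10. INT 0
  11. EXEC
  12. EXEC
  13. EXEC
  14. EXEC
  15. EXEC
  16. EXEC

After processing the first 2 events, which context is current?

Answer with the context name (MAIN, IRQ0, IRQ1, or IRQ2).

Answer: IRQ0

Derivation:
Event 1 (INT 0): INT 0 arrives: push (MAIN, PC=0), enter IRQ0 at PC=0 (depth now 1)
Event 2 (EXEC): [IRQ0] PC=0: DEC 3 -> ACC=-3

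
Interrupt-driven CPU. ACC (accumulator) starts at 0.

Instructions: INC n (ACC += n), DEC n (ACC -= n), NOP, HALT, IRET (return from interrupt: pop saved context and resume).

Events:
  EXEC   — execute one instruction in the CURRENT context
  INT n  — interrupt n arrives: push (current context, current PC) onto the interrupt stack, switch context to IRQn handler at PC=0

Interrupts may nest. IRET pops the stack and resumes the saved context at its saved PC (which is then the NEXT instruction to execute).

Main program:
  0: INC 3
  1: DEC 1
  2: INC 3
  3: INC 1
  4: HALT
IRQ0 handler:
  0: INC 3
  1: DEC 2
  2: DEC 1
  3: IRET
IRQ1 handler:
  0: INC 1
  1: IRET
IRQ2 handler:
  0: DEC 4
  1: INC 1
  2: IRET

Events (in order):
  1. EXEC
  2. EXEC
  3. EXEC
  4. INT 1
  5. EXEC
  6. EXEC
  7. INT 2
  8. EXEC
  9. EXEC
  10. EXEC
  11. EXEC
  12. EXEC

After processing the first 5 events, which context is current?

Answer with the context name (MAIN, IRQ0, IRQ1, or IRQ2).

Event 1 (EXEC): [MAIN] PC=0: INC 3 -> ACC=3
Event 2 (EXEC): [MAIN] PC=1: DEC 1 -> ACC=2
Event 3 (EXEC): [MAIN] PC=2: INC 3 -> ACC=5
Event 4 (INT 1): INT 1 arrives: push (MAIN, PC=3), enter IRQ1 at PC=0 (depth now 1)
Event 5 (EXEC): [IRQ1] PC=0: INC 1 -> ACC=6

Answer: IRQ1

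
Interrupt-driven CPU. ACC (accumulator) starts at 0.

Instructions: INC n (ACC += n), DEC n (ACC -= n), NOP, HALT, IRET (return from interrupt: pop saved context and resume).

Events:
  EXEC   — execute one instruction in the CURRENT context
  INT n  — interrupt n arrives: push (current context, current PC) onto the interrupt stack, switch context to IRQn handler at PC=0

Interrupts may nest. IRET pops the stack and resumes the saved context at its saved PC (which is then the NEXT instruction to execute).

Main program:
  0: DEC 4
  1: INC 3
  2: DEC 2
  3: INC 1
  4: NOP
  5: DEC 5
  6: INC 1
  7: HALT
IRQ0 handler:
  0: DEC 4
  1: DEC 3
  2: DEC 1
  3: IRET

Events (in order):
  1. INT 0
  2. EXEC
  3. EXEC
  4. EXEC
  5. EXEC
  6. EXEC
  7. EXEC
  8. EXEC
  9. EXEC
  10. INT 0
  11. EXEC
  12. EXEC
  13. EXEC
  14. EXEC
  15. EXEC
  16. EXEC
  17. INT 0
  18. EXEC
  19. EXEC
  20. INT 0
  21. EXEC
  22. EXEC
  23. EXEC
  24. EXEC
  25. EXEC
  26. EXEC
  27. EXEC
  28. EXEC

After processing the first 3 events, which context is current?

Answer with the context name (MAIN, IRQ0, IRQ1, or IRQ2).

Event 1 (INT 0): INT 0 arrives: push (MAIN, PC=0), enter IRQ0 at PC=0 (depth now 1)
Event 2 (EXEC): [IRQ0] PC=0: DEC 4 -> ACC=-4
Event 3 (EXEC): [IRQ0] PC=1: DEC 3 -> ACC=-7

Answer: IRQ0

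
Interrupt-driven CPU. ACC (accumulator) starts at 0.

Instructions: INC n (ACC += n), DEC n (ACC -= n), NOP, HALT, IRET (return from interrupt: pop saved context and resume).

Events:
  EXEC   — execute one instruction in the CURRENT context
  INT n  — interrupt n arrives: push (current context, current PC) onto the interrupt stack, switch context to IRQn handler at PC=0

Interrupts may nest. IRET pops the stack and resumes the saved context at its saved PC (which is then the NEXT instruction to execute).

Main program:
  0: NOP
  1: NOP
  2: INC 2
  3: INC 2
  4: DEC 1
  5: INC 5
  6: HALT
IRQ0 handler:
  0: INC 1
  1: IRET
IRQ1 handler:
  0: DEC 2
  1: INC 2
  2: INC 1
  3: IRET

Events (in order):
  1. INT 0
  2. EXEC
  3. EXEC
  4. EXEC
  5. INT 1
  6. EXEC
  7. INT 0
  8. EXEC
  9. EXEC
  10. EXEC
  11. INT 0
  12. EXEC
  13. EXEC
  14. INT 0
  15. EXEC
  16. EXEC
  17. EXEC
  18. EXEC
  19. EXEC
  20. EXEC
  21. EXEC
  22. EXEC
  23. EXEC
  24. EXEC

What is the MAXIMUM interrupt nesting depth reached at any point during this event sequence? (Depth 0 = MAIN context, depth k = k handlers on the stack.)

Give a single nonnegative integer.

Event 1 (INT 0): INT 0 arrives: push (MAIN, PC=0), enter IRQ0 at PC=0 (depth now 1) [depth=1]
Event 2 (EXEC): [IRQ0] PC=0: INC 1 -> ACC=1 [depth=1]
Event 3 (EXEC): [IRQ0] PC=1: IRET -> resume MAIN at PC=0 (depth now 0) [depth=0]
Event 4 (EXEC): [MAIN] PC=0: NOP [depth=0]
Event 5 (INT 1): INT 1 arrives: push (MAIN, PC=1), enter IRQ1 at PC=0 (depth now 1) [depth=1]
Event 6 (EXEC): [IRQ1] PC=0: DEC 2 -> ACC=-1 [depth=1]
Event 7 (INT 0): INT 0 arrives: push (IRQ1, PC=1), enter IRQ0 at PC=0 (depth now 2) [depth=2]
Event 8 (EXEC): [IRQ0] PC=0: INC 1 -> ACC=0 [depth=2]
Event 9 (EXEC): [IRQ0] PC=1: IRET -> resume IRQ1 at PC=1 (depth now 1) [depth=1]
Event 10 (EXEC): [IRQ1] PC=1: INC 2 -> ACC=2 [depth=1]
Event 11 (INT 0): INT 0 arrives: push (IRQ1, PC=2), enter IRQ0 at PC=0 (depth now 2) [depth=2]
Event 12 (EXEC): [IRQ0] PC=0: INC 1 -> ACC=3 [depth=2]
Event 13 (EXEC): [IRQ0] PC=1: IRET -> resume IRQ1 at PC=2 (depth now 1) [depth=1]
Event 14 (INT 0): INT 0 arrives: push (IRQ1, PC=2), enter IRQ0 at PC=0 (depth now 2) [depth=2]
Event 15 (EXEC): [IRQ0] PC=0: INC 1 -> ACC=4 [depth=2]
Event 16 (EXEC): [IRQ0] PC=1: IRET -> resume IRQ1 at PC=2 (depth now 1) [depth=1]
Event 17 (EXEC): [IRQ1] PC=2: INC 1 -> ACC=5 [depth=1]
Event 18 (EXEC): [IRQ1] PC=3: IRET -> resume MAIN at PC=1 (depth now 0) [depth=0]
Event 19 (EXEC): [MAIN] PC=1: NOP [depth=0]
Event 20 (EXEC): [MAIN] PC=2: INC 2 -> ACC=7 [depth=0]
Event 21 (EXEC): [MAIN] PC=3: INC 2 -> ACC=9 [depth=0]
Event 22 (EXEC): [MAIN] PC=4: DEC 1 -> ACC=8 [depth=0]
Event 23 (EXEC): [MAIN] PC=5: INC 5 -> ACC=13 [depth=0]
Event 24 (EXEC): [MAIN] PC=6: HALT [depth=0]
Max depth observed: 2

Answer: 2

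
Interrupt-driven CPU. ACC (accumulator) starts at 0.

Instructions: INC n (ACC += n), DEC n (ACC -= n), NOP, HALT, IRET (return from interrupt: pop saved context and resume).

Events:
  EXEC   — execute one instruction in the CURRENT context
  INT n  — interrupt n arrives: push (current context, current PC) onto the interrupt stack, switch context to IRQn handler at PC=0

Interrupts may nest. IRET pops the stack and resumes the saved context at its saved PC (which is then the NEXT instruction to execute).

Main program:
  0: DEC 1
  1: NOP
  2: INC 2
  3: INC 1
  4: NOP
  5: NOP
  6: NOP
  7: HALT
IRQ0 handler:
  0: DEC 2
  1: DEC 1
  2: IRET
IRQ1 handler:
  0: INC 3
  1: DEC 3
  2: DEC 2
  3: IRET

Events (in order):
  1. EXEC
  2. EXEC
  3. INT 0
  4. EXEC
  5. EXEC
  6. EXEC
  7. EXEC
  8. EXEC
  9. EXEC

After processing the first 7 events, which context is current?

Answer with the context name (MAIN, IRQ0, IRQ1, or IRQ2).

Event 1 (EXEC): [MAIN] PC=0: DEC 1 -> ACC=-1
Event 2 (EXEC): [MAIN] PC=1: NOP
Event 3 (INT 0): INT 0 arrives: push (MAIN, PC=2), enter IRQ0 at PC=0 (depth now 1)
Event 4 (EXEC): [IRQ0] PC=0: DEC 2 -> ACC=-3
Event 5 (EXEC): [IRQ0] PC=1: DEC 1 -> ACC=-4
Event 6 (EXEC): [IRQ0] PC=2: IRET -> resume MAIN at PC=2 (depth now 0)
Event 7 (EXEC): [MAIN] PC=2: INC 2 -> ACC=-2

Answer: MAIN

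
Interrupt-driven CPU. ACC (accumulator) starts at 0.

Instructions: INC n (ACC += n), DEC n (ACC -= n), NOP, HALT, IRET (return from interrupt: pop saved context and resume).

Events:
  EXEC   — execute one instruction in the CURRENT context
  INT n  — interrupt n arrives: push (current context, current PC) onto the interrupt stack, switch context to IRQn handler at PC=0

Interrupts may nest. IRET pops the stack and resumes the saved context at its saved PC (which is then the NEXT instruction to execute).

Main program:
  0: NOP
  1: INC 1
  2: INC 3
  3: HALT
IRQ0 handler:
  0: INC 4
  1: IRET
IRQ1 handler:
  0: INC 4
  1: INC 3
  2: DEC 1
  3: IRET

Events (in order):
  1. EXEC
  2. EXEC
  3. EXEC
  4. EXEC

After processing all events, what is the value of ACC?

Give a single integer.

Event 1 (EXEC): [MAIN] PC=0: NOP
Event 2 (EXEC): [MAIN] PC=1: INC 1 -> ACC=1
Event 3 (EXEC): [MAIN] PC=2: INC 3 -> ACC=4
Event 4 (EXEC): [MAIN] PC=3: HALT

Answer: 4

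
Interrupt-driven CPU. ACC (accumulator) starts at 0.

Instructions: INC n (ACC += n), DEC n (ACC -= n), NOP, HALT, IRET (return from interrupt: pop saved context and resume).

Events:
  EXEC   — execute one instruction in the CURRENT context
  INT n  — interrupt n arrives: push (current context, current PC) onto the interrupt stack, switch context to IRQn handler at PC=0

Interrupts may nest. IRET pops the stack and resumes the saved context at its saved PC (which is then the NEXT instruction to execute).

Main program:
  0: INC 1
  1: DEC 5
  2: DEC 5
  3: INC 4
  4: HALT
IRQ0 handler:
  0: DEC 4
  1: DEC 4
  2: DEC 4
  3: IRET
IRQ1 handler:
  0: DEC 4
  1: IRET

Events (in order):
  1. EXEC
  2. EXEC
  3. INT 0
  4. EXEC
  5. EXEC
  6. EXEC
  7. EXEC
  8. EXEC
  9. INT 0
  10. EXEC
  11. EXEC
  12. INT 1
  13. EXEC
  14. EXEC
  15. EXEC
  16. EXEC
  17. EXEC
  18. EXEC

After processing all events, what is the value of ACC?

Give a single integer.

Answer: -33

Derivation:
Event 1 (EXEC): [MAIN] PC=0: INC 1 -> ACC=1
Event 2 (EXEC): [MAIN] PC=1: DEC 5 -> ACC=-4
Event 3 (INT 0): INT 0 arrives: push (MAIN, PC=2), enter IRQ0 at PC=0 (depth now 1)
Event 4 (EXEC): [IRQ0] PC=0: DEC 4 -> ACC=-8
Event 5 (EXEC): [IRQ0] PC=1: DEC 4 -> ACC=-12
Event 6 (EXEC): [IRQ0] PC=2: DEC 4 -> ACC=-16
Event 7 (EXEC): [IRQ0] PC=3: IRET -> resume MAIN at PC=2 (depth now 0)
Event 8 (EXEC): [MAIN] PC=2: DEC 5 -> ACC=-21
Event 9 (INT 0): INT 0 arrives: push (MAIN, PC=3), enter IRQ0 at PC=0 (depth now 1)
Event 10 (EXEC): [IRQ0] PC=0: DEC 4 -> ACC=-25
Event 11 (EXEC): [IRQ0] PC=1: DEC 4 -> ACC=-29
Event 12 (INT 1): INT 1 arrives: push (IRQ0, PC=2), enter IRQ1 at PC=0 (depth now 2)
Event 13 (EXEC): [IRQ1] PC=0: DEC 4 -> ACC=-33
Event 14 (EXEC): [IRQ1] PC=1: IRET -> resume IRQ0 at PC=2 (depth now 1)
Event 15 (EXEC): [IRQ0] PC=2: DEC 4 -> ACC=-37
Event 16 (EXEC): [IRQ0] PC=3: IRET -> resume MAIN at PC=3 (depth now 0)
Event 17 (EXEC): [MAIN] PC=3: INC 4 -> ACC=-33
Event 18 (EXEC): [MAIN] PC=4: HALT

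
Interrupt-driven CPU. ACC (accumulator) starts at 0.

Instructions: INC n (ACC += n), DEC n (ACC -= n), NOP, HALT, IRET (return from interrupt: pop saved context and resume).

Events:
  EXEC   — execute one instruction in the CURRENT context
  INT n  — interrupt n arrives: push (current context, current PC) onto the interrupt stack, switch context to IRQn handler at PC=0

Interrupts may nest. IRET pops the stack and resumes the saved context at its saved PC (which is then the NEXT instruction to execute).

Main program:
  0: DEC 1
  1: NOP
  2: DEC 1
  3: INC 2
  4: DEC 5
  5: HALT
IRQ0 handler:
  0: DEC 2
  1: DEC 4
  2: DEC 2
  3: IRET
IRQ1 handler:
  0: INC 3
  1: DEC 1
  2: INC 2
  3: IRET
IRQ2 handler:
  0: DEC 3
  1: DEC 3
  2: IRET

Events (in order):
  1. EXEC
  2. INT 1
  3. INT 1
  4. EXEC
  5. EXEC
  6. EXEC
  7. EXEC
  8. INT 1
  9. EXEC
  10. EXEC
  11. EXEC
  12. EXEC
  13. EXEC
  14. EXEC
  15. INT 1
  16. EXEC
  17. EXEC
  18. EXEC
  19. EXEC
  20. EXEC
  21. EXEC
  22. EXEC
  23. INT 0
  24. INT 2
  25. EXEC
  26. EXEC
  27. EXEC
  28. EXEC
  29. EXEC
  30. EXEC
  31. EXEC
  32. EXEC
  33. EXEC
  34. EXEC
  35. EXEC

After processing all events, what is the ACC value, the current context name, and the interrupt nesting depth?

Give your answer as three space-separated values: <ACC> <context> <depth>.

Event 1 (EXEC): [MAIN] PC=0: DEC 1 -> ACC=-1
Event 2 (INT 1): INT 1 arrives: push (MAIN, PC=1), enter IRQ1 at PC=0 (depth now 1)
Event 3 (INT 1): INT 1 arrives: push (IRQ1, PC=0), enter IRQ1 at PC=0 (depth now 2)
Event 4 (EXEC): [IRQ1] PC=0: INC 3 -> ACC=2
Event 5 (EXEC): [IRQ1] PC=1: DEC 1 -> ACC=1
Event 6 (EXEC): [IRQ1] PC=2: INC 2 -> ACC=3
Event 7 (EXEC): [IRQ1] PC=3: IRET -> resume IRQ1 at PC=0 (depth now 1)
Event 8 (INT 1): INT 1 arrives: push (IRQ1, PC=0), enter IRQ1 at PC=0 (depth now 2)
Event 9 (EXEC): [IRQ1] PC=0: INC 3 -> ACC=6
Event 10 (EXEC): [IRQ1] PC=1: DEC 1 -> ACC=5
Event 11 (EXEC): [IRQ1] PC=2: INC 2 -> ACC=7
Event 12 (EXEC): [IRQ1] PC=3: IRET -> resume IRQ1 at PC=0 (depth now 1)
Event 13 (EXEC): [IRQ1] PC=0: INC 3 -> ACC=10
Event 14 (EXEC): [IRQ1] PC=1: DEC 1 -> ACC=9
Event 15 (INT 1): INT 1 arrives: push (IRQ1, PC=2), enter IRQ1 at PC=0 (depth now 2)
Event 16 (EXEC): [IRQ1] PC=0: INC 3 -> ACC=12
Event 17 (EXEC): [IRQ1] PC=1: DEC 1 -> ACC=11
Event 18 (EXEC): [IRQ1] PC=2: INC 2 -> ACC=13
Event 19 (EXEC): [IRQ1] PC=3: IRET -> resume IRQ1 at PC=2 (depth now 1)
Event 20 (EXEC): [IRQ1] PC=2: INC 2 -> ACC=15
Event 21 (EXEC): [IRQ1] PC=3: IRET -> resume MAIN at PC=1 (depth now 0)
Event 22 (EXEC): [MAIN] PC=1: NOP
Event 23 (INT 0): INT 0 arrives: push (MAIN, PC=2), enter IRQ0 at PC=0 (depth now 1)
Event 24 (INT 2): INT 2 arrives: push (IRQ0, PC=0), enter IRQ2 at PC=0 (depth now 2)
Event 25 (EXEC): [IRQ2] PC=0: DEC 3 -> ACC=12
Event 26 (EXEC): [IRQ2] PC=1: DEC 3 -> ACC=9
Event 27 (EXEC): [IRQ2] PC=2: IRET -> resume IRQ0 at PC=0 (depth now 1)
Event 28 (EXEC): [IRQ0] PC=0: DEC 2 -> ACC=7
Event 29 (EXEC): [IRQ0] PC=1: DEC 4 -> ACC=3
Event 30 (EXEC): [IRQ0] PC=2: DEC 2 -> ACC=1
Event 31 (EXEC): [IRQ0] PC=3: IRET -> resume MAIN at PC=2 (depth now 0)
Event 32 (EXEC): [MAIN] PC=2: DEC 1 -> ACC=0
Event 33 (EXEC): [MAIN] PC=3: INC 2 -> ACC=2
Event 34 (EXEC): [MAIN] PC=4: DEC 5 -> ACC=-3
Event 35 (EXEC): [MAIN] PC=5: HALT

Answer: -3 MAIN 0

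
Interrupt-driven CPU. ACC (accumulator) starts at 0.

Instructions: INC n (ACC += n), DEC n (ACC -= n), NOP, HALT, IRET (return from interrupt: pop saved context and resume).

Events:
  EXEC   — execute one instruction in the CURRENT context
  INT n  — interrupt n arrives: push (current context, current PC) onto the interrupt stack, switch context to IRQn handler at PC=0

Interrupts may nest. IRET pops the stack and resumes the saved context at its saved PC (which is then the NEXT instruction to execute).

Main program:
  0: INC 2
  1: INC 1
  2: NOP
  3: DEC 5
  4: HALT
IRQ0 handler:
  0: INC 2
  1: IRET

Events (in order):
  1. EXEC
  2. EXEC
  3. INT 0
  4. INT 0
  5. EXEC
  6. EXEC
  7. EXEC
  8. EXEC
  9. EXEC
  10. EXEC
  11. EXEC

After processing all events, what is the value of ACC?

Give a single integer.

Event 1 (EXEC): [MAIN] PC=0: INC 2 -> ACC=2
Event 2 (EXEC): [MAIN] PC=1: INC 1 -> ACC=3
Event 3 (INT 0): INT 0 arrives: push (MAIN, PC=2), enter IRQ0 at PC=0 (depth now 1)
Event 4 (INT 0): INT 0 arrives: push (IRQ0, PC=0), enter IRQ0 at PC=0 (depth now 2)
Event 5 (EXEC): [IRQ0] PC=0: INC 2 -> ACC=5
Event 6 (EXEC): [IRQ0] PC=1: IRET -> resume IRQ0 at PC=0 (depth now 1)
Event 7 (EXEC): [IRQ0] PC=0: INC 2 -> ACC=7
Event 8 (EXEC): [IRQ0] PC=1: IRET -> resume MAIN at PC=2 (depth now 0)
Event 9 (EXEC): [MAIN] PC=2: NOP
Event 10 (EXEC): [MAIN] PC=3: DEC 5 -> ACC=2
Event 11 (EXEC): [MAIN] PC=4: HALT

Answer: 2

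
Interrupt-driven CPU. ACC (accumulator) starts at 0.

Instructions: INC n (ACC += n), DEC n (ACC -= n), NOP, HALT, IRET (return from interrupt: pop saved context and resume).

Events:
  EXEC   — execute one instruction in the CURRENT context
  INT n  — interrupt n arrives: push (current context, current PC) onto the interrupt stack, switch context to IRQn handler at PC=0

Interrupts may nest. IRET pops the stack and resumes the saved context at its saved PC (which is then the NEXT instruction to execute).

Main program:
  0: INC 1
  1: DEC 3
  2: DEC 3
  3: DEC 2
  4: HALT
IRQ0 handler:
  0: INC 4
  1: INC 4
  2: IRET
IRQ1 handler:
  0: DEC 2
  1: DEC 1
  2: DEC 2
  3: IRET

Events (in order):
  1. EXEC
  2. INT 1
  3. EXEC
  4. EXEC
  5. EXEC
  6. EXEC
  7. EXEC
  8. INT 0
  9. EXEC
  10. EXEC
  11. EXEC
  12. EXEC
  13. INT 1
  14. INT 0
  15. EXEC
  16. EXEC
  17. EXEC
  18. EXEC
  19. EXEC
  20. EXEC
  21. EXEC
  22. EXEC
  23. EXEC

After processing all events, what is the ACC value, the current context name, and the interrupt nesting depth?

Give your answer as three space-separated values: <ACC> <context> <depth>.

Answer: -1 MAIN 0

Derivation:
Event 1 (EXEC): [MAIN] PC=0: INC 1 -> ACC=1
Event 2 (INT 1): INT 1 arrives: push (MAIN, PC=1), enter IRQ1 at PC=0 (depth now 1)
Event 3 (EXEC): [IRQ1] PC=0: DEC 2 -> ACC=-1
Event 4 (EXEC): [IRQ1] PC=1: DEC 1 -> ACC=-2
Event 5 (EXEC): [IRQ1] PC=2: DEC 2 -> ACC=-4
Event 6 (EXEC): [IRQ1] PC=3: IRET -> resume MAIN at PC=1 (depth now 0)
Event 7 (EXEC): [MAIN] PC=1: DEC 3 -> ACC=-7
Event 8 (INT 0): INT 0 arrives: push (MAIN, PC=2), enter IRQ0 at PC=0 (depth now 1)
Event 9 (EXEC): [IRQ0] PC=0: INC 4 -> ACC=-3
Event 10 (EXEC): [IRQ0] PC=1: INC 4 -> ACC=1
Event 11 (EXEC): [IRQ0] PC=2: IRET -> resume MAIN at PC=2 (depth now 0)
Event 12 (EXEC): [MAIN] PC=2: DEC 3 -> ACC=-2
Event 13 (INT 1): INT 1 arrives: push (MAIN, PC=3), enter IRQ1 at PC=0 (depth now 1)
Event 14 (INT 0): INT 0 arrives: push (IRQ1, PC=0), enter IRQ0 at PC=0 (depth now 2)
Event 15 (EXEC): [IRQ0] PC=0: INC 4 -> ACC=2
Event 16 (EXEC): [IRQ0] PC=1: INC 4 -> ACC=6
Event 17 (EXEC): [IRQ0] PC=2: IRET -> resume IRQ1 at PC=0 (depth now 1)
Event 18 (EXEC): [IRQ1] PC=0: DEC 2 -> ACC=4
Event 19 (EXEC): [IRQ1] PC=1: DEC 1 -> ACC=3
Event 20 (EXEC): [IRQ1] PC=2: DEC 2 -> ACC=1
Event 21 (EXEC): [IRQ1] PC=3: IRET -> resume MAIN at PC=3 (depth now 0)
Event 22 (EXEC): [MAIN] PC=3: DEC 2 -> ACC=-1
Event 23 (EXEC): [MAIN] PC=4: HALT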